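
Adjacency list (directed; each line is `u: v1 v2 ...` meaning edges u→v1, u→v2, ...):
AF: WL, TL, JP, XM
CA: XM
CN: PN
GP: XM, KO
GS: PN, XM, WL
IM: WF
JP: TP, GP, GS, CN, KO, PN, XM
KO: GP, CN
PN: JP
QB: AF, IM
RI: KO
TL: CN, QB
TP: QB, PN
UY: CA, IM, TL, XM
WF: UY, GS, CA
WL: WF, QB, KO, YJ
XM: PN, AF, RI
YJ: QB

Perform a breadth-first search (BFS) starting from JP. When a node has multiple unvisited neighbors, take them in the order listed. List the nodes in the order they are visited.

JP, TP, GP, GS, CN, KO, PN, XM, QB, WL, AF, RI, IM, WF, YJ, TL, UY, CA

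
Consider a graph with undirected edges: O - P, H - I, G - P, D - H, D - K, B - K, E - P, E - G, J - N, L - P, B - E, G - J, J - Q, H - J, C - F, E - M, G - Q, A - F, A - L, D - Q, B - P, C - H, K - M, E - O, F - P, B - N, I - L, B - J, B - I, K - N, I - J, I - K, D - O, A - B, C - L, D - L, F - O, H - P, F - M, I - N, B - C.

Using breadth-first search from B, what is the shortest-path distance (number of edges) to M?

2

Level 0: B
Level 1: A, C, E, I, J, K, N, P
Level 2: D, F, G, H, L, M, O, Q
M first appears at level 2.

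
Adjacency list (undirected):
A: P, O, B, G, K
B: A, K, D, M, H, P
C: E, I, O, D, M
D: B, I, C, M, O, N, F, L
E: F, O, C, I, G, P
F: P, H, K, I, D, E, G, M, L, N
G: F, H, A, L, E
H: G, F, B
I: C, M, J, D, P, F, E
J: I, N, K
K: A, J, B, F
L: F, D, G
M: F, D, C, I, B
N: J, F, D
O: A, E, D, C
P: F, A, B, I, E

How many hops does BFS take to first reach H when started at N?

Level 0: N
Level 1: D, F, J
Level 2: B, C, E, G, H, I, K, L, M, O, P
Level 3: A
H first appears at level 2.

2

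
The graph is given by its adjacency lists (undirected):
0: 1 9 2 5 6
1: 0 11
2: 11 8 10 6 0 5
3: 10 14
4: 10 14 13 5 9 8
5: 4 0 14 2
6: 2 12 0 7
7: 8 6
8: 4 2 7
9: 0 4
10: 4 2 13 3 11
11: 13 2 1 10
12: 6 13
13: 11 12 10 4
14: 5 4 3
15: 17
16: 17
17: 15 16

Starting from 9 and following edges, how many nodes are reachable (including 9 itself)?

BFS from 9 visits: 9, 0, 4, 1, 2, 5, 6, 8, 10, 13, 14, 11, 7, 12, 3
Reachable nodes: 15 of 18 total.

15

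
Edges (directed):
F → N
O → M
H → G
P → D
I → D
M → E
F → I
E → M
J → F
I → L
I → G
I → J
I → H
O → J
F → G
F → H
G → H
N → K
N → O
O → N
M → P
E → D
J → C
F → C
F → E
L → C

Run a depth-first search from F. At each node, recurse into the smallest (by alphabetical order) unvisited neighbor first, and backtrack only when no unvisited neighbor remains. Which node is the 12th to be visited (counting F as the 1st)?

N

Visit F
F → C
F → E
E → D
E → M
M → P
F → G
G → H
F → I
I → J
I → L
F → N
N → K
N → O

Visit order: F, C, E, D, M, P, G, H, I, J, L, N, K, O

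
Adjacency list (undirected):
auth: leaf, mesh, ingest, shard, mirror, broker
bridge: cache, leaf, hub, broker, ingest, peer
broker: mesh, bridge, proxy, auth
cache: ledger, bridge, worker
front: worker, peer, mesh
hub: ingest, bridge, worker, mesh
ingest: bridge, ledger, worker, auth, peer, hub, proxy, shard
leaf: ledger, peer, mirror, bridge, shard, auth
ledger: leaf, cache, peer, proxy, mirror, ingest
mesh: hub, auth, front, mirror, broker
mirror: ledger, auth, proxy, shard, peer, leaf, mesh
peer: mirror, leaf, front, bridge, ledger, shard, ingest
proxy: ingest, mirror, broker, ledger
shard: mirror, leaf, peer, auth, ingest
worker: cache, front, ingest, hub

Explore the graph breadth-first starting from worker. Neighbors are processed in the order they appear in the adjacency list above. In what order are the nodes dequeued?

Visit worker; enqueue cache, front, ingest, hub → queue [cache, front, ingest, hub]
Visit cache; enqueue ledger, bridge → queue [front, ingest, hub, ledger, bridge]
Visit front; enqueue peer, mesh → queue [ingest, hub, ledger, bridge, peer, mesh]
Visit ingest; enqueue auth, proxy, shard → queue [hub, ledger, bridge, peer, mesh, auth, proxy, shard]
Visit hub → queue [ledger, bridge, peer, mesh, auth, proxy, shard]
Visit ledger; enqueue leaf, mirror → queue [bridge, peer, mesh, auth, proxy, shard, leaf, mirror]
Visit bridge; enqueue broker → queue [peer, mesh, auth, proxy, shard, leaf, mirror, broker]
Visit peer → queue [mesh, auth, proxy, shard, leaf, mirror, broker]
Visit mesh → queue [auth, proxy, shard, leaf, mirror, broker]
Visit auth → queue [proxy, shard, leaf, mirror, broker]
Visit proxy → queue [shard, leaf, mirror, broker]
Visit shard → queue [leaf, mirror, broker]
Visit leaf → queue [mirror, broker]
Visit mirror → queue [broker]
Visit broker → queue []

worker, cache, front, ingest, hub, ledger, bridge, peer, mesh, auth, proxy, shard, leaf, mirror, broker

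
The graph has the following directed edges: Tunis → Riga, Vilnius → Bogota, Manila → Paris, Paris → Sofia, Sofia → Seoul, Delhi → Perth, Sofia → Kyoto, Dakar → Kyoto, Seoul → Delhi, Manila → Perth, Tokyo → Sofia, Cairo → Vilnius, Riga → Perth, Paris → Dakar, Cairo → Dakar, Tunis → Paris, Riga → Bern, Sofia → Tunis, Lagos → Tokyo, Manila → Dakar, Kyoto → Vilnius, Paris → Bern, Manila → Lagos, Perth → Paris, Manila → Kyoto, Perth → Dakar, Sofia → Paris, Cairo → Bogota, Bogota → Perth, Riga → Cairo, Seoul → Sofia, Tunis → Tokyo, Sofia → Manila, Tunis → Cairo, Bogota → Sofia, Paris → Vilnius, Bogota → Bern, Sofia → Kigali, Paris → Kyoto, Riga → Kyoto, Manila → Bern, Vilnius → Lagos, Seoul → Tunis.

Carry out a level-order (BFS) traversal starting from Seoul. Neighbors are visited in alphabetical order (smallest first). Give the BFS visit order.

Seoul, Delhi, Sofia, Tunis, Perth, Kigali, Kyoto, Manila, Paris, Cairo, Riga, Tokyo, Dakar, Vilnius, Bern, Lagos, Bogota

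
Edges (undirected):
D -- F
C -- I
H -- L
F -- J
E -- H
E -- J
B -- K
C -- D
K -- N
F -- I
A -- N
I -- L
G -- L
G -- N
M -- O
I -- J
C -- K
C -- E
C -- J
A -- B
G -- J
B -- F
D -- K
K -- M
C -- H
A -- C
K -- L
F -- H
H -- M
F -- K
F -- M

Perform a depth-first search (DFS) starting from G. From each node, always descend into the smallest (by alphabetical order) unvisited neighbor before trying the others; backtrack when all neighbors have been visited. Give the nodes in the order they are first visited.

Visit G
G → J
J → C
C → A
A → B
B → F
F → D
D → K
K → L
L → H
H → E
H → M
M → O
L → I
K → N

G J C A B F D K L H E M O I N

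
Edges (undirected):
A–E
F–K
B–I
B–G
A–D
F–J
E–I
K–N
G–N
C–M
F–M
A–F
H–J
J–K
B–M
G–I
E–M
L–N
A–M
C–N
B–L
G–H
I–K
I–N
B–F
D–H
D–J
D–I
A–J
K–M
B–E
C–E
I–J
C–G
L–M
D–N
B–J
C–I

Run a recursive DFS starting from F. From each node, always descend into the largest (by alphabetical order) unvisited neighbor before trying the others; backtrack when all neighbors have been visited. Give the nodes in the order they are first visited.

Visit F
F → M
M → L
L → N
N → K
K → J
J → I
I → G
G → H
H → D
D → A
A → E
E → C
E → B

F M L N K J I G H D A E C B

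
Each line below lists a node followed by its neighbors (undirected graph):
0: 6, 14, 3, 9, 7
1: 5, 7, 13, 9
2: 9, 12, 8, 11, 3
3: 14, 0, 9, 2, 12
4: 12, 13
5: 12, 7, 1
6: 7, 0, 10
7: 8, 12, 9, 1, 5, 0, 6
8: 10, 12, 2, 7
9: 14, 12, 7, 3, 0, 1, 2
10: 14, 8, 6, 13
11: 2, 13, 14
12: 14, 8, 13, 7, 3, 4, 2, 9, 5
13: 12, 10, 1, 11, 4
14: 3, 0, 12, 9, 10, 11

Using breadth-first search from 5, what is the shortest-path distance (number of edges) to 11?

3

Level 0: 5
Level 1: 1, 7, 12
Level 2: 0, 2, 3, 4, 6, 8, 9, 13, 14
Level 3: 10, 11
11 first appears at level 3.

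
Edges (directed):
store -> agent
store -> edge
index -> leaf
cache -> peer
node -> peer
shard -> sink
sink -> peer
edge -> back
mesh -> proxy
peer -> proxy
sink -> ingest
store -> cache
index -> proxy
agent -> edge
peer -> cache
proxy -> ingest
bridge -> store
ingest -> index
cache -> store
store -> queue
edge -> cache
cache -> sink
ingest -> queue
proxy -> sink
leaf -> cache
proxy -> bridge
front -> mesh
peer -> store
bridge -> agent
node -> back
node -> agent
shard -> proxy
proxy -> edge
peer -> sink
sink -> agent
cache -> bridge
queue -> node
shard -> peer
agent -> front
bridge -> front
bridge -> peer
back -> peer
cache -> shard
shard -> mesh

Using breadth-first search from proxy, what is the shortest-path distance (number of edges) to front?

2

Level 0: proxy
Level 1: bridge, edge, ingest, sink
Level 2: agent, back, cache, front, index, peer, queue, store
Level 3: leaf, mesh, node, shard
front first appears at level 2.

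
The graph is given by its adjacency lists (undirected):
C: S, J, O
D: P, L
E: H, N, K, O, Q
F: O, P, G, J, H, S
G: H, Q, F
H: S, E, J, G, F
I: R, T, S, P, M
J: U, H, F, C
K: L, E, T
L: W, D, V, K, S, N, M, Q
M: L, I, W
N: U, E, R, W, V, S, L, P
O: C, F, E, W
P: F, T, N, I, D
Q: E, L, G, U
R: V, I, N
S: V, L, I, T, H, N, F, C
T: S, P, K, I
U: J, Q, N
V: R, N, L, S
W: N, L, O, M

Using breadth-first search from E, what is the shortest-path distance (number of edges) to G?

Level 0: E
Level 1: H, K, N, O, Q
Level 2: C, F, G, J, L, P, R, S, T, U, V, W
Level 3: D, I, M
G first appears at level 2.

2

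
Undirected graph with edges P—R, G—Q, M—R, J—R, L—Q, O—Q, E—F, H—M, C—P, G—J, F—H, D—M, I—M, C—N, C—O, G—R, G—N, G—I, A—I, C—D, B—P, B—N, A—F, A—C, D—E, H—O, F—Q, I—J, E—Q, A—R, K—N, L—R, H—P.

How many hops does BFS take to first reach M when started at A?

2

Level 0: A
Level 1: C, F, I, R
Level 2: D, E, G, H, J, L, M, N, O, P, Q
Level 3: B, K
M first appears at level 2.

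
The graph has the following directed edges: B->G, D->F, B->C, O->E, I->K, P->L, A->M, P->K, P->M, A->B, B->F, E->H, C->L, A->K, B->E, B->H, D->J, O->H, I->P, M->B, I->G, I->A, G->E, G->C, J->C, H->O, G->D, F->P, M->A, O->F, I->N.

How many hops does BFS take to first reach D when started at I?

2

Level 0: I
Level 1: A, G, K, N, P
Level 2: B, C, D, E, L, M
Level 3: F, H, J
Level 4: O
D first appears at level 2.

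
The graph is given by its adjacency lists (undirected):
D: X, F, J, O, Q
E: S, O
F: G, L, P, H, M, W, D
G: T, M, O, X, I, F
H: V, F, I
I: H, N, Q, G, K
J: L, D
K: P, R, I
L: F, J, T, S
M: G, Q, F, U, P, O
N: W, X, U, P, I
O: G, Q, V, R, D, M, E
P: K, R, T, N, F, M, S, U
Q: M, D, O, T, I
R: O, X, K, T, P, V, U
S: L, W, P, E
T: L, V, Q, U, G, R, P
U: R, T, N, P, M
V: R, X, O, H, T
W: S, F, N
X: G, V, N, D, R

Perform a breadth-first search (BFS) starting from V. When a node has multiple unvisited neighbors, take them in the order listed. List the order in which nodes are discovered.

V R X O H T K P U G N D Q M E F I L S W J

Visit V; enqueue R, X, O, H, T → queue [R, X, O, H, T]
Visit R; enqueue K, P, U → queue [X, O, H, T, K, P, U]
Visit X; enqueue G, N, D → queue [O, H, T, K, P, U, G, N, D]
Visit O; enqueue Q, M, E → queue [H, T, K, P, U, G, N, D, Q, M, E]
Visit H; enqueue F, I → queue [T, K, P, U, G, N, D, Q, M, E, F, I]
Visit T; enqueue L → queue [K, P, U, G, N, D, Q, M, E, F, I, L]
Visit K → queue [P, U, G, N, D, Q, M, E, F, I, L]
Visit P; enqueue S → queue [U, G, N, D, Q, M, E, F, I, L, S]
Visit U → queue [G, N, D, Q, M, E, F, I, L, S]
Visit G → queue [N, D, Q, M, E, F, I, L, S]
Visit N; enqueue W → queue [D, Q, M, E, F, I, L, S, W]
Visit D; enqueue J → queue [Q, M, E, F, I, L, S, W, J]
Visit Q → queue [M, E, F, I, L, S, W, J]
Visit M → queue [E, F, I, L, S, W, J]
Visit E → queue [F, I, L, S, W, J]
Visit F → queue [I, L, S, W, J]
Visit I → queue [L, S, W, J]
Visit L → queue [S, W, J]
Visit S → queue [W, J]
Visit W → queue [J]
Visit J → queue []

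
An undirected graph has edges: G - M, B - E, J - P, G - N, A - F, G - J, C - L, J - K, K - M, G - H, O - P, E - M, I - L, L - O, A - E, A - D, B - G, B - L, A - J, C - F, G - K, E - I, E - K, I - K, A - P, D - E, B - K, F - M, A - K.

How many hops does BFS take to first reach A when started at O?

2

Level 0: O
Level 1: L, P
Level 2: A, B, C, I, J
Level 3: D, E, F, G, K
Level 4: H, M, N
A first appears at level 2.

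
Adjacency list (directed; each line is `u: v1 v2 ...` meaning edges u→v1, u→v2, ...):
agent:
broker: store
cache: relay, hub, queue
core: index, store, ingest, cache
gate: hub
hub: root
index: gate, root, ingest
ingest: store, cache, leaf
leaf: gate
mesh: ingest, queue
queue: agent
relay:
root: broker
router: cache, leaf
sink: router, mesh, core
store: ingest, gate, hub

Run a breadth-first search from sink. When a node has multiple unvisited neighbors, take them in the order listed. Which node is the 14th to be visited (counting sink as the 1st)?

agent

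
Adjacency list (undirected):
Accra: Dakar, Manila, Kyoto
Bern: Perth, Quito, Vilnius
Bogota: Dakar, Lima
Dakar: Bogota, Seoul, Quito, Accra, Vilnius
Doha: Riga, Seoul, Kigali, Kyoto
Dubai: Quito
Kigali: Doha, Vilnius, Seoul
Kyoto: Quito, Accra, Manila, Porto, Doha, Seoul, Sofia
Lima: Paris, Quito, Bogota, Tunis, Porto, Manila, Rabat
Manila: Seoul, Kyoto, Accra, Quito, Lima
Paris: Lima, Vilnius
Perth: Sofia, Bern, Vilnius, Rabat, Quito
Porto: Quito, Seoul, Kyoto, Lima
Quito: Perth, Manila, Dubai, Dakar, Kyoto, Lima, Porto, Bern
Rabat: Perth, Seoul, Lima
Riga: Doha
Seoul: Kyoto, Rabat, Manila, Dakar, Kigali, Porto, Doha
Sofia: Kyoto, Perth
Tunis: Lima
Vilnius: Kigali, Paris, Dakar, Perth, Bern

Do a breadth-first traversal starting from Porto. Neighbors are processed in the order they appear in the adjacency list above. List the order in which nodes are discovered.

Porto, Quito, Seoul, Kyoto, Lima, Perth, Manila, Dubai, Dakar, Bern, Rabat, Kigali, Doha, Accra, Sofia, Paris, Bogota, Tunis, Vilnius, Riga

Visit Porto; enqueue Quito, Seoul, Kyoto, Lima → queue [Quito, Seoul, Kyoto, Lima]
Visit Quito; enqueue Perth, Manila, Dubai, Dakar, Bern → queue [Seoul, Kyoto, Lima, Perth, Manila, Dubai, Dakar, Bern]
Visit Seoul; enqueue Rabat, Kigali, Doha → queue [Kyoto, Lima, Perth, Manila, Dubai, Dakar, Bern, Rabat, Kigali, Doha]
Visit Kyoto; enqueue Accra, Sofia → queue [Lima, Perth, Manila, Dubai, Dakar, Bern, Rabat, Kigali, Doha, Accra, Sofia]
Visit Lima; enqueue Paris, Bogota, Tunis → queue [Perth, Manila, Dubai, Dakar, Bern, Rabat, Kigali, Doha, Accra, Sofia, Paris, Bogota, Tunis]
Visit Perth; enqueue Vilnius → queue [Manila, Dubai, Dakar, Bern, Rabat, Kigali, Doha, Accra, Sofia, Paris, Bogota, Tunis, Vilnius]
Visit Manila → queue [Dubai, Dakar, Bern, Rabat, Kigali, Doha, Accra, Sofia, Paris, Bogota, Tunis, Vilnius]
Visit Dubai → queue [Dakar, Bern, Rabat, Kigali, Doha, Accra, Sofia, Paris, Bogota, Tunis, Vilnius]
Visit Dakar → queue [Bern, Rabat, Kigali, Doha, Accra, Sofia, Paris, Bogota, Tunis, Vilnius]
Visit Bern → queue [Rabat, Kigali, Doha, Accra, Sofia, Paris, Bogota, Tunis, Vilnius]
Visit Rabat → queue [Kigali, Doha, Accra, Sofia, Paris, Bogota, Tunis, Vilnius]
Visit Kigali → queue [Doha, Accra, Sofia, Paris, Bogota, Tunis, Vilnius]
Visit Doha; enqueue Riga → queue [Accra, Sofia, Paris, Bogota, Tunis, Vilnius, Riga]
Visit Accra → queue [Sofia, Paris, Bogota, Tunis, Vilnius, Riga]
Visit Sofia → queue [Paris, Bogota, Tunis, Vilnius, Riga]
Visit Paris → queue [Bogota, Tunis, Vilnius, Riga]
Visit Bogota → queue [Tunis, Vilnius, Riga]
Visit Tunis → queue [Vilnius, Riga]
Visit Vilnius → queue [Riga]
Visit Riga → queue []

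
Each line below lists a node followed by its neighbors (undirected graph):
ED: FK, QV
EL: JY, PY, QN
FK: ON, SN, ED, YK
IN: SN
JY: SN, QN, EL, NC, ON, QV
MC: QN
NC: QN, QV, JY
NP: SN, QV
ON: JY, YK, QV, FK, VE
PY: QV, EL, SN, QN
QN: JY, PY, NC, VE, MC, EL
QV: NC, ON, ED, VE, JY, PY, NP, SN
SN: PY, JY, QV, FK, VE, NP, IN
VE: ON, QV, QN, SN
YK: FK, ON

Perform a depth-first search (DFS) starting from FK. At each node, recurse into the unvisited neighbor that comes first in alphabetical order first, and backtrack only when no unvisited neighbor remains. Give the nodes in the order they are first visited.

Visit FK
FK → ED
ED → QV
QV → JY
JY → EL
EL → PY
PY → QN
QN → MC
QN → NC
QN → VE
VE → ON
ON → YK
VE → SN
SN → IN
SN → NP

FK -> ED -> QV -> JY -> EL -> PY -> QN -> MC -> NC -> VE -> ON -> YK -> SN -> IN -> NP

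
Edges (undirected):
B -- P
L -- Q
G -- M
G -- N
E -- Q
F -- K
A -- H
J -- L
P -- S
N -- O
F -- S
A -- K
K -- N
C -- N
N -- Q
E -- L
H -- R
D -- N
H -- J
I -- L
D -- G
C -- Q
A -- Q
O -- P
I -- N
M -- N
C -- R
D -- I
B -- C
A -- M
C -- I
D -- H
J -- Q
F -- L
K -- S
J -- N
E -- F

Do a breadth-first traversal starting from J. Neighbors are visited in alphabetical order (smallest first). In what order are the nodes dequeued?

J, H, L, N, Q, A, D, R, E, F, I, C, G, K, M, O, S, B, P

Visit J; enqueue H, L, N, Q → queue [H, L, N, Q]
Visit H; enqueue A, D, R → queue [L, N, Q, A, D, R]
Visit L; enqueue E, F, I → queue [N, Q, A, D, R, E, F, I]
Visit N; enqueue C, G, K, M, O → queue [Q, A, D, R, E, F, I, C, G, K, M, O]
Visit Q → queue [A, D, R, E, F, I, C, G, K, M, O]
Visit A → queue [D, R, E, F, I, C, G, K, M, O]
Visit D → queue [R, E, F, I, C, G, K, M, O]
Visit R → queue [E, F, I, C, G, K, M, O]
Visit E → queue [F, I, C, G, K, M, O]
Visit F; enqueue S → queue [I, C, G, K, M, O, S]
Visit I → queue [C, G, K, M, O, S]
Visit C; enqueue B → queue [G, K, M, O, S, B]
Visit G → queue [K, M, O, S, B]
Visit K → queue [M, O, S, B]
Visit M → queue [O, S, B]
Visit O; enqueue P → queue [S, B, P]
Visit S → queue [B, P]
Visit B → queue [P]
Visit P → queue []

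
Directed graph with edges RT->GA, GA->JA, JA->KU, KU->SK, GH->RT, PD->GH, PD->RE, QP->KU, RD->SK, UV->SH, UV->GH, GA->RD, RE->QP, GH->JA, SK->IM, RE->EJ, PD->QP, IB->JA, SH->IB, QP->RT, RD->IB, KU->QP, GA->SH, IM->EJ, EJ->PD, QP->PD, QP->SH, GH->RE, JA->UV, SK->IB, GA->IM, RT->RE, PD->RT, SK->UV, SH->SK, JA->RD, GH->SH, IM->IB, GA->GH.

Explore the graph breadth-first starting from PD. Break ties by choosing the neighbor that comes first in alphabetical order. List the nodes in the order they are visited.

PD -> GH -> QP -> RE -> RT -> JA -> SH -> KU -> EJ -> GA -> RD -> UV -> IB -> SK -> IM

Visit PD; enqueue GH, QP, RE, RT → queue [GH, QP, RE, RT]
Visit GH; enqueue JA, SH → queue [QP, RE, RT, JA, SH]
Visit QP; enqueue KU → queue [RE, RT, JA, SH, KU]
Visit RE; enqueue EJ → queue [RT, JA, SH, KU, EJ]
Visit RT; enqueue GA → queue [JA, SH, KU, EJ, GA]
Visit JA; enqueue RD, UV → queue [SH, KU, EJ, GA, RD, UV]
Visit SH; enqueue IB, SK → queue [KU, EJ, GA, RD, UV, IB, SK]
Visit KU → queue [EJ, GA, RD, UV, IB, SK]
Visit EJ → queue [GA, RD, UV, IB, SK]
Visit GA; enqueue IM → queue [RD, UV, IB, SK, IM]
Visit RD → queue [UV, IB, SK, IM]
Visit UV → queue [IB, SK, IM]
Visit IB → queue [SK, IM]
Visit SK → queue [IM]
Visit IM → queue []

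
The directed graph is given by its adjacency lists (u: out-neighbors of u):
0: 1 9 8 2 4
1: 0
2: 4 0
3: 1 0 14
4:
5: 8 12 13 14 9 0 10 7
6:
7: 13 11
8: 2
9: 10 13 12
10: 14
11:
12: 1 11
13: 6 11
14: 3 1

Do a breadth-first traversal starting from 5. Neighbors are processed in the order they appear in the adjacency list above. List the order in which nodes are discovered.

Visit 5; enqueue 8, 12, 13, 14, 9, 0, 10, 7 → queue [8, 12, 13, 14, 9, 0, 10, 7]
Visit 8; enqueue 2 → queue [12, 13, 14, 9, 0, 10, 7, 2]
Visit 12; enqueue 1, 11 → queue [13, 14, 9, 0, 10, 7, 2, 1, 11]
Visit 13; enqueue 6 → queue [14, 9, 0, 10, 7, 2, 1, 11, 6]
Visit 14; enqueue 3 → queue [9, 0, 10, 7, 2, 1, 11, 6, 3]
Visit 9 → queue [0, 10, 7, 2, 1, 11, 6, 3]
Visit 0; enqueue 4 → queue [10, 7, 2, 1, 11, 6, 3, 4]
Visit 10 → queue [7, 2, 1, 11, 6, 3, 4]
Visit 7 → queue [2, 1, 11, 6, 3, 4]
Visit 2 → queue [1, 11, 6, 3, 4]
Visit 1 → queue [11, 6, 3, 4]
Visit 11 → queue [6, 3, 4]
Visit 6 → queue [3, 4]
Visit 3 → queue [4]
Visit 4 → queue []

5 8 12 13 14 9 0 10 7 2 1 11 6 3 4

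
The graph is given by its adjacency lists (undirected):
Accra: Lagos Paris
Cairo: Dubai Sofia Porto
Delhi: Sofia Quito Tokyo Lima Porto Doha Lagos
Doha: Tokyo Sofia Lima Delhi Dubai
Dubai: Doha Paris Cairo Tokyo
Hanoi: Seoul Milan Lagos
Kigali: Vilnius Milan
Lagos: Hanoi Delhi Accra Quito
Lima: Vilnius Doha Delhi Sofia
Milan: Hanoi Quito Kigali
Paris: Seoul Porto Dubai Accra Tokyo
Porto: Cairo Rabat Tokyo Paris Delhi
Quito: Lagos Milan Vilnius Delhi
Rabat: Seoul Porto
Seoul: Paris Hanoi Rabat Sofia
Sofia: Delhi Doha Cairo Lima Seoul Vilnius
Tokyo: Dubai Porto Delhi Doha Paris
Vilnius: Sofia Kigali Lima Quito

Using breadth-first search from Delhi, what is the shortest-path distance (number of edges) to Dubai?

Level 0: Delhi
Level 1: Doha, Lagos, Lima, Porto, Quito, Sofia, Tokyo
Level 2: Accra, Cairo, Dubai, Hanoi, Milan, Paris, Rabat, Seoul, Vilnius
Level 3: Kigali
Dubai first appears at level 2.

2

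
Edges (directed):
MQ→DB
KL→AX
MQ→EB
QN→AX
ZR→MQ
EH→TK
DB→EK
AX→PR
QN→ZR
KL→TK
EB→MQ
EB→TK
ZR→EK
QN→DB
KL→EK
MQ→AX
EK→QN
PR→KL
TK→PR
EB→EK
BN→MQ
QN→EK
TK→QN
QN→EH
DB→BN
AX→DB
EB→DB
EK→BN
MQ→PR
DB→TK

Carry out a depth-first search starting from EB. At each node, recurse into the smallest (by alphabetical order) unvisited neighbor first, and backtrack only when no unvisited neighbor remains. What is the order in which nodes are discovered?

Visit EB
EB → DB
DB → BN
BN → MQ
MQ → AX
AX → PR
PR → KL
KL → EK
EK → QN
QN → EH
EH → TK
QN → ZR

EB DB BN MQ AX PR KL EK QN EH TK ZR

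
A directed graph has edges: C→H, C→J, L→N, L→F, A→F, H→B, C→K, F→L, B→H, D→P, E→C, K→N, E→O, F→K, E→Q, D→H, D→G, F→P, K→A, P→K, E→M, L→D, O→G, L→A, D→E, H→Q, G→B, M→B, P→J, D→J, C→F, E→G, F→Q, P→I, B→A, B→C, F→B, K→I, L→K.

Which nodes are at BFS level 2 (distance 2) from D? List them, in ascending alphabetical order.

B, C, I, K, M, O, Q

Level 0: D
Level 1: E, G, H, J, P
Level 2: B, C, I, K, M, O, Q
Level 3: A, F, N
Level 4: L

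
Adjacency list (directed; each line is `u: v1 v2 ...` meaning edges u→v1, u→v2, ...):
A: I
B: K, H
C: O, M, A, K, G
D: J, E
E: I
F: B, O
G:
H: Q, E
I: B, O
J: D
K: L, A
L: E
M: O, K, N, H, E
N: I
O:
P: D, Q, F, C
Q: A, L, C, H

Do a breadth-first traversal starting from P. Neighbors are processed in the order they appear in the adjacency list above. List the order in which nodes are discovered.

P -> D -> Q -> F -> C -> J -> E -> A -> L -> H -> B -> O -> M -> K -> G -> I -> N

Visit P; enqueue D, Q, F, C → queue [D, Q, F, C]
Visit D; enqueue J, E → queue [Q, F, C, J, E]
Visit Q; enqueue A, L, H → queue [F, C, J, E, A, L, H]
Visit F; enqueue B, O → queue [C, J, E, A, L, H, B, O]
Visit C; enqueue M, K, G → queue [J, E, A, L, H, B, O, M, K, G]
Visit J → queue [E, A, L, H, B, O, M, K, G]
Visit E; enqueue I → queue [A, L, H, B, O, M, K, G, I]
Visit A → queue [L, H, B, O, M, K, G, I]
Visit L → queue [H, B, O, M, K, G, I]
Visit H → queue [B, O, M, K, G, I]
Visit B → queue [O, M, K, G, I]
Visit O → queue [M, K, G, I]
Visit M; enqueue N → queue [K, G, I, N]
Visit K → queue [G, I, N]
Visit G → queue [I, N]
Visit I → queue [N]
Visit N → queue []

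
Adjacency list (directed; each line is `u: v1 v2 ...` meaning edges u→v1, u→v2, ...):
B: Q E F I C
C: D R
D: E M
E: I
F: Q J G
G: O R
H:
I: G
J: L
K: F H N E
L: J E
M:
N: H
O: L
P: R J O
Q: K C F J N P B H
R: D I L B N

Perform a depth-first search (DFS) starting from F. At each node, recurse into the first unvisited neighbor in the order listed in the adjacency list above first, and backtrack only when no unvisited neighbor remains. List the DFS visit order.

F -> Q -> K -> H -> N -> E -> I -> G -> O -> L -> J -> R -> D -> M -> B -> C -> P

Visit F
F → Q
Q → K
K → H
K → N
K → E
E → I
I → G
G → O
O → L
L → J
G → R
R → D
D → M
R → B
B → C
Q → P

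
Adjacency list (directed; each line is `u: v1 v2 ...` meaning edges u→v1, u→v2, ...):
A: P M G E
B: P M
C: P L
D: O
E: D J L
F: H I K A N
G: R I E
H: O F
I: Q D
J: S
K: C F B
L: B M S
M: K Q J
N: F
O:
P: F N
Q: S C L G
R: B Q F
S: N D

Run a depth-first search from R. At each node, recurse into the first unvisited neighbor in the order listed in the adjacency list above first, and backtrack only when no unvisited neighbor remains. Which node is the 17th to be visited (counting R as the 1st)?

G

Visit R
R → B
B → P
P → F
F → H
H → O
F → I
I → Q
Q → S
S → N
S → D
Q → C
C → L
L → M
M → K
M → J
Q → G
G → E
F → A

Visit order: R, B, P, F, H, O, I, Q, S, N, D, C, L, M, K, J, G, E, A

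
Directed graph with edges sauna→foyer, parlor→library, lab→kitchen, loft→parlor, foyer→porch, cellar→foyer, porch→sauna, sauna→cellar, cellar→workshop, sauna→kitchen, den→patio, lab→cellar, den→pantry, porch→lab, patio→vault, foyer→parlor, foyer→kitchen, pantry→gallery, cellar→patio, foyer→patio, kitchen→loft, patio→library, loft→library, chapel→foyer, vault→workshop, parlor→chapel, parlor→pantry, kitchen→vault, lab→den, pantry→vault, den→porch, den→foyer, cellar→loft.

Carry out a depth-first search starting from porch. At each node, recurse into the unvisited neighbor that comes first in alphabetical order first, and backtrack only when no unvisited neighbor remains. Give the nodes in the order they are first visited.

porch → lab → cellar → foyer → kitchen → loft → library → parlor → chapel → pantry → gallery → vault → workshop → patio → den → sauna

Visit porch
porch → lab
lab → cellar
cellar → foyer
foyer → kitchen
kitchen → loft
loft → library
loft → parlor
parlor → chapel
parlor → pantry
pantry → gallery
pantry → vault
vault → workshop
foyer → patio
lab → den
porch → sauna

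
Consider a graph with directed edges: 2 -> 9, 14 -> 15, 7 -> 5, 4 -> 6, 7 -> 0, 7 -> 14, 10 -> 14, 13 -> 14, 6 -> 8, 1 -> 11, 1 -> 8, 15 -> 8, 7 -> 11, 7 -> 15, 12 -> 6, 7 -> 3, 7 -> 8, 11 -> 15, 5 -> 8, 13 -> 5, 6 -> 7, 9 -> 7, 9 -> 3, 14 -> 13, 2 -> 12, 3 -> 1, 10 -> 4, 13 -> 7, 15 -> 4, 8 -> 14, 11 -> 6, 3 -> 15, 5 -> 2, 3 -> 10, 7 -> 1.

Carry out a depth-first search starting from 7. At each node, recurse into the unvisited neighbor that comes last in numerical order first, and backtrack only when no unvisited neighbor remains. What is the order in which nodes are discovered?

Visit 7
7 → 15
15 → 8
8 → 14
14 → 13
13 → 5
5 → 2
2 → 12
12 → 6
2 → 9
9 → 3
3 → 10
10 → 4
3 → 1
1 → 11
7 → 0

7 15 8 14 13 5 2 12 6 9 3 10 4 1 11 0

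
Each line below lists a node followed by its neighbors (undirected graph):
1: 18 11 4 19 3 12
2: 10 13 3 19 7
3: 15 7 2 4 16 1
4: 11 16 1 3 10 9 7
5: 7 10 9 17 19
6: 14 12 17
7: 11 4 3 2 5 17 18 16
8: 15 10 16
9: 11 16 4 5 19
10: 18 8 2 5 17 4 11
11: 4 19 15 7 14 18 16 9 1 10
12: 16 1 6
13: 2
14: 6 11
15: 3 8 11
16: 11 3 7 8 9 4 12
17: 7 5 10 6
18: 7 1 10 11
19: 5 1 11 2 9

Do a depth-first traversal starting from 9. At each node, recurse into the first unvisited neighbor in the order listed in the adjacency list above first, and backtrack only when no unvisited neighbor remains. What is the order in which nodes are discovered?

9, 11, 4, 16, 3, 15, 8, 10, 18, 7, 2, 13, 19, 5, 17, 6, 14, 12, 1

Visit 9
9 → 11
11 → 4
4 → 16
16 → 3
3 → 15
15 → 8
8 → 10
10 → 18
18 → 7
7 → 2
2 → 13
2 → 19
19 → 5
5 → 17
17 → 6
6 → 14
6 → 12
12 → 1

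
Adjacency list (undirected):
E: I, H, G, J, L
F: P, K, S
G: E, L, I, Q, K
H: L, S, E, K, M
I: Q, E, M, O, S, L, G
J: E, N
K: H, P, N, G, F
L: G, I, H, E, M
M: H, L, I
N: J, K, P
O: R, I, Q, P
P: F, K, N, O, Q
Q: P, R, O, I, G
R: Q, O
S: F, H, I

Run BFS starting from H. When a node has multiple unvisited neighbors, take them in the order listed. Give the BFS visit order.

H -> L -> S -> E -> K -> M -> G -> I -> F -> J -> P -> N -> Q -> O -> R

Visit H; enqueue L, S, E, K, M → queue [L, S, E, K, M]
Visit L; enqueue G, I → queue [S, E, K, M, G, I]
Visit S; enqueue F → queue [E, K, M, G, I, F]
Visit E; enqueue J → queue [K, M, G, I, F, J]
Visit K; enqueue P, N → queue [M, G, I, F, J, P, N]
Visit M → queue [G, I, F, J, P, N]
Visit G; enqueue Q → queue [I, F, J, P, N, Q]
Visit I; enqueue O → queue [F, J, P, N, Q, O]
Visit F → queue [J, P, N, Q, O]
Visit J → queue [P, N, Q, O]
Visit P → queue [N, Q, O]
Visit N → queue [Q, O]
Visit Q; enqueue R → queue [O, R]
Visit O → queue [R]
Visit R → queue []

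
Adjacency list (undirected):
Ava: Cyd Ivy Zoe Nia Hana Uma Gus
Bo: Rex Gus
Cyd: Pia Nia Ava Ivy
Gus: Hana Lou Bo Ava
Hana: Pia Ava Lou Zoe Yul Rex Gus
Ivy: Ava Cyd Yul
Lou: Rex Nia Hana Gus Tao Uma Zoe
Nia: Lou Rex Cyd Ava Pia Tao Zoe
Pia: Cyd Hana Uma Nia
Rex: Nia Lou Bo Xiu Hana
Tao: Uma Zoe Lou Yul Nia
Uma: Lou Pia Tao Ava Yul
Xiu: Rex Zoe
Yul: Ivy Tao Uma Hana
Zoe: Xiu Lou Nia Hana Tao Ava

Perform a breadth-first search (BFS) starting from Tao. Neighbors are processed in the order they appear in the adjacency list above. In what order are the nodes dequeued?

Visit Tao; enqueue Uma, Zoe, Lou, Yul, Nia → queue [Uma, Zoe, Lou, Yul, Nia]
Visit Uma; enqueue Pia, Ava → queue [Zoe, Lou, Yul, Nia, Pia, Ava]
Visit Zoe; enqueue Xiu, Hana → queue [Lou, Yul, Nia, Pia, Ava, Xiu, Hana]
Visit Lou; enqueue Rex, Gus → queue [Yul, Nia, Pia, Ava, Xiu, Hana, Rex, Gus]
Visit Yul; enqueue Ivy → queue [Nia, Pia, Ava, Xiu, Hana, Rex, Gus, Ivy]
Visit Nia; enqueue Cyd → queue [Pia, Ava, Xiu, Hana, Rex, Gus, Ivy, Cyd]
Visit Pia → queue [Ava, Xiu, Hana, Rex, Gus, Ivy, Cyd]
Visit Ava → queue [Xiu, Hana, Rex, Gus, Ivy, Cyd]
Visit Xiu → queue [Hana, Rex, Gus, Ivy, Cyd]
Visit Hana → queue [Rex, Gus, Ivy, Cyd]
Visit Rex; enqueue Bo → queue [Gus, Ivy, Cyd, Bo]
Visit Gus → queue [Ivy, Cyd, Bo]
Visit Ivy → queue [Cyd, Bo]
Visit Cyd → queue [Bo]
Visit Bo → queue []

Tao Uma Zoe Lou Yul Nia Pia Ava Xiu Hana Rex Gus Ivy Cyd Bo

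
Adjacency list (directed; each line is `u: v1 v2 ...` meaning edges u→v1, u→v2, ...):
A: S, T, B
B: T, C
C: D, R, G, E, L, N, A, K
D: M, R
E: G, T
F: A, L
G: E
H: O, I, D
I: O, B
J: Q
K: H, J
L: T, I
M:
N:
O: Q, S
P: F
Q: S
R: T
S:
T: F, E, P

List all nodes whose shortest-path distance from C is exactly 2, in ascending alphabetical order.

Level 0: C
Level 1: A, D, E, G, K, L, N, R
Level 2: B, H, I, J, M, S, T
Level 3: F, O, P, Q

B, H, I, J, M, S, T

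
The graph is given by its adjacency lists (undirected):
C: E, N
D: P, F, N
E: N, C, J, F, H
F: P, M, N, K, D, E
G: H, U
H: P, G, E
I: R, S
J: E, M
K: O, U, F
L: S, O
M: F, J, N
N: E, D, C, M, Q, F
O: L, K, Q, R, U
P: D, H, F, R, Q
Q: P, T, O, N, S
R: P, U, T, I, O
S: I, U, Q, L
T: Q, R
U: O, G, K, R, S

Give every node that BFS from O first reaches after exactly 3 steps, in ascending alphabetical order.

Level 0: O
Level 1: K, L, Q, R, U
Level 2: F, G, I, N, P, S, T
Level 3: C, D, E, H, M
Level 4: J

C, D, E, H, M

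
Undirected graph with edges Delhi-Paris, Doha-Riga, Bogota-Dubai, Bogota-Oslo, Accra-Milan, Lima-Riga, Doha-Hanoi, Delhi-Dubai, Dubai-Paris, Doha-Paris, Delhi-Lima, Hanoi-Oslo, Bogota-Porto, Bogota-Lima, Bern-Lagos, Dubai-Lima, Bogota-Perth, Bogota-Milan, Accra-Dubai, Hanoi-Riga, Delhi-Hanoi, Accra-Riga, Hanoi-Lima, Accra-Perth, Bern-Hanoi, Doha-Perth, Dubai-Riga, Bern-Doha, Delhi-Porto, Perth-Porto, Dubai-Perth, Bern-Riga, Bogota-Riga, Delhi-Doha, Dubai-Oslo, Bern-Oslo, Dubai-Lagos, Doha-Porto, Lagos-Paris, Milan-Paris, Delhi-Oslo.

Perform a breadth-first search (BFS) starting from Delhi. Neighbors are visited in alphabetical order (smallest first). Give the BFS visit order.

Delhi → Doha → Dubai → Hanoi → Lima → Oslo → Paris → Porto → Bern → Perth → Riga → Accra → Bogota → Lagos → Milan

Visit Delhi; enqueue Doha, Dubai, Hanoi, Lima, Oslo, Paris, Porto → queue [Doha, Dubai, Hanoi, Lima, Oslo, Paris, Porto]
Visit Doha; enqueue Bern, Perth, Riga → queue [Dubai, Hanoi, Lima, Oslo, Paris, Porto, Bern, Perth, Riga]
Visit Dubai; enqueue Accra, Bogota, Lagos → queue [Hanoi, Lima, Oslo, Paris, Porto, Bern, Perth, Riga, Accra, Bogota, Lagos]
Visit Hanoi → queue [Lima, Oslo, Paris, Porto, Bern, Perth, Riga, Accra, Bogota, Lagos]
Visit Lima → queue [Oslo, Paris, Porto, Bern, Perth, Riga, Accra, Bogota, Lagos]
Visit Oslo → queue [Paris, Porto, Bern, Perth, Riga, Accra, Bogota, Lagos]
Visit Paris; enqueue Milan → queue [Porto, Bern, Perth, Riga, Accra, Bogota, Lagos, Milan]
Visit Porto → queue [Bern, Perth, Riga, Accra, Bogota, Lagos, Milan]
Visit Bern → queue [Perth, Riga, Accra, Bogota, Lagos, Milan]
Visit Perth → queue [Riga, Accra, Bogota, Lagos, Milan]
Visit Riga → queue [Accra, Bogota, Lagos, Milan]
Visit Accra → queue [Bogota, Lagos, Milan]
Visit Bogota → queue [Lagos, Milan]
Visit Lagos → queue [Milan]
Visit Milan → queue []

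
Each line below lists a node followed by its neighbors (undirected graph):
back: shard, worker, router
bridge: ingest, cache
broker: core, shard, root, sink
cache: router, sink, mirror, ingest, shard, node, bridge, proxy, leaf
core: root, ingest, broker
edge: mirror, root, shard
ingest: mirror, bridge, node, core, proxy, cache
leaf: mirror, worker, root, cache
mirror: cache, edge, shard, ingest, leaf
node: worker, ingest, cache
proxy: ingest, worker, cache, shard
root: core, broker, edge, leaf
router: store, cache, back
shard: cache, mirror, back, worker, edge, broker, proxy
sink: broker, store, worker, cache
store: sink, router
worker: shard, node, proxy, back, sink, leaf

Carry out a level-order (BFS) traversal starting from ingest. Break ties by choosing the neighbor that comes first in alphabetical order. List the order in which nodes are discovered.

ingest → bridge → cache → core → mirror → node → proxy → leaf → router → shard → sink → broker → root → edge → worker → back → store

Visit ingest; enqueue bridge, cache, core, mirror, node, proxy → queue [bridge, cache, core, mirror, node, proxy]
Visit bridge → queue [cache, core, mirror, node, proxy]
Visit cache; enqueue leaf, router, shard, sink → queue [core, mirror, node, proxy, leaf, router, shard, sink]
Visit core; enqueue broker, root → queue [mirror, node, proxy, leaf, router, shard, sink, broker, root]
Visit mirror; enqueue edge → queue [node, proxy, leaf, router, shard, sink, broker, root, edge]
Visit node; enqueue worker → queue [proxy, leaf, router, shard, sink, broker, root, edge, worker]
Visit proxy → queue [leaf, router, shard, sink, broker, root, edge, worker]
Visit leaf → queue [router, shard, sink, broker, root, edge, worker]
Visit router; enqueue back, store → queue [shard, sink, broker, root, edge, worker, back, store]
Visit shard → queue [sink, broker, root, edge, worker, back, store]
Visit sink → queue [broker, root, edge, worker, back, store]
Visit broker → queue [root, edge, worker, back, store]
Visit root → queue [edge, worker, back, store]
Visit edge → queue [worker, back, store]
Visit worker → queue [back, store]
Visit back → queue [store]
Visit store → queue []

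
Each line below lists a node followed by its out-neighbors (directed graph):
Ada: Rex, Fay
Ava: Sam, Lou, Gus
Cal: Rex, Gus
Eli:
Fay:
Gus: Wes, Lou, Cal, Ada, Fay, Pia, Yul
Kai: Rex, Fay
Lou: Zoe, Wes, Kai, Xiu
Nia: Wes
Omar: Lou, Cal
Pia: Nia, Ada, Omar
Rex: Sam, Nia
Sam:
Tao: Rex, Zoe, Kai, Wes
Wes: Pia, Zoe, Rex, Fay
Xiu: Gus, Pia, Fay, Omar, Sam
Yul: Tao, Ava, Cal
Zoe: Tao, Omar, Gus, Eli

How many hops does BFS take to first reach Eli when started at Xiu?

Level 0: Xiu
Level 1: Fay, Gus, Omar, Pia, Sam
Level 2: Ada, Cal, Lou, Nia, Wes, Yul
Level 3: Ava, Kai, Rex, Tao, Zoe
Level 4: Eli
Eli first appears at level 4.

4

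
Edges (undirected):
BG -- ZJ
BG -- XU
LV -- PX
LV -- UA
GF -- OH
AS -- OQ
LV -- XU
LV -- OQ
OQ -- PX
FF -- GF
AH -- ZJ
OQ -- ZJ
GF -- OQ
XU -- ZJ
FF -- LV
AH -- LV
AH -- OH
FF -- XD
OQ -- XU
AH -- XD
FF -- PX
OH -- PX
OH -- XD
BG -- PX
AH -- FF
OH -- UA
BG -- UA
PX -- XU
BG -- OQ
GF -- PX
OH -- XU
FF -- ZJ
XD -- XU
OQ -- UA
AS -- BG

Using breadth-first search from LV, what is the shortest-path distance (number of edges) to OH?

2

Level 0: LV
Level 1: AH, FF, OQ, PX, UA, XU
Level 2: AS, BG, GF, OH, XD, ZJ
OH first appears at level 2.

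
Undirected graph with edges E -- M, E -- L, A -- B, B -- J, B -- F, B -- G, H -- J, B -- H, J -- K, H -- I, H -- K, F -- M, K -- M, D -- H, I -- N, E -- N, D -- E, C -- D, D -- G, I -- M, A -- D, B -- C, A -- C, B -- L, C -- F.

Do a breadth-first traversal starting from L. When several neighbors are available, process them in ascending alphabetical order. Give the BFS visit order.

L, B, E, A, C, F, G, H, J, D, M, N, I, K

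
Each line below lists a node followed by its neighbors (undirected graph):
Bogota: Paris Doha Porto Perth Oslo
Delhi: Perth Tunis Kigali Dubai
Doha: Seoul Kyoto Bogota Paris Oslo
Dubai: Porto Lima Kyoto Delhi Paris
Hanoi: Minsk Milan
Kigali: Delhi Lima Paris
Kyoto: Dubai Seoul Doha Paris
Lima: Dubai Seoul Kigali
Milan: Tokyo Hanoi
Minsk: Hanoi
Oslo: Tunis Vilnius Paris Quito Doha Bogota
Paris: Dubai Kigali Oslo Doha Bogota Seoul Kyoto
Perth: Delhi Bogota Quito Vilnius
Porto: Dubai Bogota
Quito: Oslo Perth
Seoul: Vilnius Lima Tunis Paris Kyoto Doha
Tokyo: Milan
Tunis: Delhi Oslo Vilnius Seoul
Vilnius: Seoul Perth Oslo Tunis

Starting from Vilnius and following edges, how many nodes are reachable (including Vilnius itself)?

15

BFS from Vilnius visits: Vilnius, Seoul, Perth, Oslo, Tunis, Lima, Paris, Kyoto, Doha, Delhi, Bogota, Quito, Dubai, Kigali, Porto
Reachable nodes: 15 of 19 total.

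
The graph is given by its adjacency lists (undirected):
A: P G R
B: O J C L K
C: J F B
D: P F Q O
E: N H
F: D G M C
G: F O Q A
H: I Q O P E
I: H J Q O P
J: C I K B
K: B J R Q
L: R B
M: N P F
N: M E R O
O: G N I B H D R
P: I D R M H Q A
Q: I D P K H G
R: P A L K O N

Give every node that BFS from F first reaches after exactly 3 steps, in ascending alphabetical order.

Level 0: F
Level 1: C, D, G, M
Level 2: A, B, J, N, O, P, Q
Level 3: E, H, I, K, L, R

E, H, I, K, L, R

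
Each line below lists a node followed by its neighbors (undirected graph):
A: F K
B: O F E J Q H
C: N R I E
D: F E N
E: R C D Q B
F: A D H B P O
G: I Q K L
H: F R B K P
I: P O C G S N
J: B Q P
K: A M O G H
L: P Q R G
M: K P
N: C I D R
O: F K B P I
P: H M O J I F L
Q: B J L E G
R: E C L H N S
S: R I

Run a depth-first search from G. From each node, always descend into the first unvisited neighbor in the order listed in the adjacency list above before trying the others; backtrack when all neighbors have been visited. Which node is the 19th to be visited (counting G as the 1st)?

S

Visit G
G → I
I → P
P → H
H → F
F → A
A → K
K → M
K → O
O → B
B → E
E → R
R → C
C → N
N → D
R → L
L → Q
Q → J
R → S

Visit order: G, I, P, H, F, A, K, M, O, B, E, R, C, N, D, L, Q, J, S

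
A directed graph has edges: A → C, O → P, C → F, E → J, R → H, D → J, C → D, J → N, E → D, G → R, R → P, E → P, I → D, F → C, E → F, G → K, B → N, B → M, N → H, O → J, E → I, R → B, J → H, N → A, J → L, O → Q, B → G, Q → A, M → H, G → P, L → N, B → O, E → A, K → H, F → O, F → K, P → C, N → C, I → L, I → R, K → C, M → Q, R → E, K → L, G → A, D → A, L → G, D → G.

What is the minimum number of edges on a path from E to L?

2

Level 0: E
Level 1: A, D, F, I, J, P
Level 2: C, G, H, K, L, N, O, R
Level 3: B, Q
Level 4: M
L first appears at level 2.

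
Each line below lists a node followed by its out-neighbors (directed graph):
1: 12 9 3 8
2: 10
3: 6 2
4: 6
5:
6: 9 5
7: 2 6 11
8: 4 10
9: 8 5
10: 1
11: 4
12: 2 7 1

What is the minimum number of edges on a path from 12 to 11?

2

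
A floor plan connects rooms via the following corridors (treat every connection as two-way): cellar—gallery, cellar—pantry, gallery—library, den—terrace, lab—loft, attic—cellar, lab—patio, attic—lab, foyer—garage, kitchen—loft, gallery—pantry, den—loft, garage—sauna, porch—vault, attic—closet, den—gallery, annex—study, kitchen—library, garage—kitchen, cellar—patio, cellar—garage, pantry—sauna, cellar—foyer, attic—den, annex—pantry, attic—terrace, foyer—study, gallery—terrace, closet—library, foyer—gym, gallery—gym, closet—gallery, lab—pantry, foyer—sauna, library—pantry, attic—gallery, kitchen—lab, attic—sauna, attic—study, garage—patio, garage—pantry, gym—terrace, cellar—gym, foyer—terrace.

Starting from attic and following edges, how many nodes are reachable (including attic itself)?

18

BFS from attic visits: attic, terrace, study, sauna, lab, gallery, den, closet, cellar, gym, foyer, annex, pantry, garage, patio, loft, kitchen, library
Reachable nodes: 18 of 20 total.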